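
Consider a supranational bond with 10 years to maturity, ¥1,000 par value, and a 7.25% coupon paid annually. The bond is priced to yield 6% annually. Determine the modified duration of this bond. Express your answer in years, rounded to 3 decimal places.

7.139 years

Periodic yield y = 0.06. First find Macaulay duration:
  t   CF        PV=CF/(1+0.06)^t    t·PV
  1        72.50        68.3962        68.3962
  2        72.50        64.5247       129.0495
  3        72.50        60.8724       182.6172
  4        72.50        57.4268       229.7072
  5        72.50        54.1762       270.8811
  6        72.50        51.1096       306.6578
  7        72.50        48.2166       337.5165
  8        72.50        45.4874       363.8992
  9        72.50        42.9126       386.2137
  10    1,072.50       598.8784     5,988.7840
  Σ                  1,092.0011     8,263.7224
P = 1,092.0011; Macaulay duration = 8,263.7224 / 1,092.0011 = 7.56750 years.
Modified duration = D_Mac / (1 + y) = 7.56750 / 1.06 = 7.13915 years.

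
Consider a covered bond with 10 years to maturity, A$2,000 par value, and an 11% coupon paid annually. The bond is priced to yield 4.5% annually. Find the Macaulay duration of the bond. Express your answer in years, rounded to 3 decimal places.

7.205 years

Periodic yield y = 0.045. Discount each cash flow and weight by its year:
  t   CF        PV=CF/(1+0.045)^t    t·PV
  1       220.00       210.5263       210.5263
  2       220.00       201.4606       402.9212
  3       220.00       192.7853       578.3558
  4       220.00       184.4835       737.9340
  5       220.00       176.5392       882.6962
  6       220.00       168.9371     1,013.6224
  7       220.00       161.6623     1,131.6358
  8       220.00       154.7007     1,237.6058
  9       220.00       148.0390     1,332.3508
  10    2,220.00     1,429.5195    14,295.1945
  Σ                  3,028.6534    21,822.8427
Price P = Σ PV = 3,028.6534.
Macaulay duration = Σ(t·PV) / P = 21,822.8427 / 3,028.6534 = 7.20546 years.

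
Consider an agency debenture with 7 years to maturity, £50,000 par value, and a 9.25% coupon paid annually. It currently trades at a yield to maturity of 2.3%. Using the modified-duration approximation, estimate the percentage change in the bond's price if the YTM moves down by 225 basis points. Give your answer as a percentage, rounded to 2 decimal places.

+12.61%

Periodic yield y = 0.023. Modified duration first:
  t   CF        PV=CF/(1+0.023)^t    t·PV
  1     4,625.00     4,521.0166     4,521.0166
  2     4,625.00     4,419.3711     8,838.7422
  3     4,625.00     4,320.0108    12,960.0325
  4     4,625.00     4,222.8845    16,891.5380
  5     4,625.00     4,127.9418    20,639.7091
  6     4,625.00     4,035.1338    24,210.8025
  7    54,625.00    46,586.7071   326,106.9496
  Σ                 72,233.0657   414,168.7905
P = 72,233.0657; D_Mac = 5.73378 yrs; D_mod = 5.73378/(1+0.023) = 5.60487 yrs.
ΔP/P ≈ -D_mod · Δy = -5.60487 × (-0.0225) = +0.126110 = +12.6110%.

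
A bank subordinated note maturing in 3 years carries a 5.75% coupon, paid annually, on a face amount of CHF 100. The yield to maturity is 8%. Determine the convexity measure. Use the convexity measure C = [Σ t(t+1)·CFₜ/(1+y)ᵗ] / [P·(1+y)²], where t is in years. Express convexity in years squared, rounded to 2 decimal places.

With y = 0.08:
  t   CF        PV=CF/(1+0.08)^t    t·PV        t(t+1)·PV
  1         5.75         5.3241         5.3241          10.6481
  2         5.75         4.9297         9.8594          29.5782
  3       105.75        83.9478       251.8433       1,007.3731
  Σ                     94.2015       267.0267       1,047.5995
P = 94.2015.
Convexity = Σ t(t+1)·PV / [P·(1+y)²] = 1,047.5995 / (94.2015 × 1.166400) = 9.53432.

9.53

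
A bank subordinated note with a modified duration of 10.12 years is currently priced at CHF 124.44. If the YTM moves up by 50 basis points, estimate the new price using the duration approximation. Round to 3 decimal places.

CHF 118.143

Duration approximation: ΔP/P ≈ -D_mod · Δy = -10.12 × (+0.005) = -0.050600.
New price ≈ 124.44 × (1 - 0.050600) = 118.143336.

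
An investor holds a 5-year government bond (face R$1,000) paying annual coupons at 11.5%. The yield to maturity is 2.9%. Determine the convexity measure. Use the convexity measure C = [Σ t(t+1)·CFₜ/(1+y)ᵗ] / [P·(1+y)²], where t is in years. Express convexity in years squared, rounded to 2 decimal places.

22.47

With y = 0.029:
  t   CF        PV=CF/(1+0.029)^t    t·PV        t(t+1)·PV
  1       115.00       111.7590       111.7590         223.5180
  2       115.00       108.6093       217.2186         651.6559
  3       115.00       105.5484       316.6452       1,266.5810
  4       115.00       102.5738       410.2951       2,051.4755
  5     1,115.00       966.4914     4,832.4570      28,994.7420
  Σ                  1,394.9819     5,888.3750      33,187.9724
P = 1,394.9819.
Convexity = Σ t(t+1)·PV / [P·(1+y)²] = 33,187.9724 / (1,394.9819 × 1.058841) = 22.46888.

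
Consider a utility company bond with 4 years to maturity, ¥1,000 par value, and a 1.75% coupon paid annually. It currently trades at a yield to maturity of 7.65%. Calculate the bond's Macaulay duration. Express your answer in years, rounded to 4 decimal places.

Periodic yield y = 0.0765. Discount each cash flow and weight by its year:
  t   CF        PV=CF/(1+0.0765)^t    t·PV
  1        17.50        16.2564        16.2564
  2        17.50        15.1011        30.2023
  3        17.50        14.0280        42.0840
  4     1,017.50       757.6668     3,030.6674
  Σ                    803.0524     3,119.2101
Price P = Σ PV = 803.0524.
Macaulay duration = Σ(t·PV) / P = 3,119.2101 / 803.0524 = 3.88419 years.

3.8842 years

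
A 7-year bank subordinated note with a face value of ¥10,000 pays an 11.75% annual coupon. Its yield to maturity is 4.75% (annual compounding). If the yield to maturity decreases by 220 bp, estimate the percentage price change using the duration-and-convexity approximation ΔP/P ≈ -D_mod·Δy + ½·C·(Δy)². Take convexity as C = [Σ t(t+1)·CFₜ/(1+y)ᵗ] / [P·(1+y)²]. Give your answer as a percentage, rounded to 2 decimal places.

+12.32%

With y = 0.0475:
  t   CF        PV=CF/(1+0.0475)^t    t·PV        t(t+1)·PV
  1     1,175.00     1,121.7184     1,121.7184       2,243.4368
  2     1,175.00     1,070.8529     2,141.7057       6,425.1172
  3     1,175.00     1,022.2939     3,066.8817      12,267.5269
  4     1,175.00       975.9369     3,903.7476      19,518.7381
  5     1,175.00       931.6820     4,658.4100      27,950.4602
  6     1,175.00       889.4339     5,336.6034      37,356.2237
  7    11,175.00     8,075.4979    56,528.4855     452,227.8843
  Σ                 14,087.4159    76,757.5524     557,989.3870
P = 14,087.4159; D_Mac = 5.44866 yrs; D_mod = 5.20159 yrs; C = 36.09828.
Duration effect: -5.20159 × (-0.022) = +0.114435
Convexity effect: 0.5 × 36.09828 × (-0.022)² = +0.0087358
ΔP/P ≈ +0.114435 + 0.0087358 = +0.123171 = +12.3171%.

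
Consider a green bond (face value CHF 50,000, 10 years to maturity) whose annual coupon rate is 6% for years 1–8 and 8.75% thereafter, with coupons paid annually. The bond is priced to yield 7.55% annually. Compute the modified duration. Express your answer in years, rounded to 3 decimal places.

7.171 years

Periodic yield y = 0.0755. First find Macaulay duration:
  t   CF        PV=CF/(1+0.0755)^t    t·PV
  1     3,000.00     2,789.4003     2,789.4003
  2     3,000.00     2,593.5846     5,187.1693
  3     3,000.00     2,411.5152     7,234.5457
  4     3,000.00     2,242.2271     8,968.9084
  5     3,000.00     2,084.8230    10,424.1148
  6     3,000.00     1,938.4686    11,630.8115
  7     3,000.00     1,802.3883    12,616.7179
  8     3,000.00     1,675.8608    13,406.8862
  9     4,375.00     2,272.3976    20,451.5785
  10   54,375.00    26,260.0242   262,600.2425
  Σ                 46,070.6897   355,310.3750
P = 46,070.6897; Macaulay duration = 355,310.3750 / 46,070.6897 = 7.71229 years.
Modified duration = D_Mac / (1 + y) = 7.71229 / 1.0755 = 7.17089 years.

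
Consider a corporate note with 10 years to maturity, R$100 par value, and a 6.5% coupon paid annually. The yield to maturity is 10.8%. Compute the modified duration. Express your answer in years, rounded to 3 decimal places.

6.531 years

Periodic yield y = 0.108. First find Macaulay duration:
  t   CF        PV=CF/(1+0.108)^t    t·PV
  1         6.50         5.8664         5.8664
  2         6.50         5.2946        10.5892
  3         6.50         4.7785        14.3356
  4         6.50         4.3128        17.2510
  5         6.50         3.8924        19.4619
  6         6.50         3.5130        21.0778
  7         6.50         3.1706        22.1939
  8         6.50         2.8615        22.8921
  9         6.50         2.5826        23.2433
  10      106.50        38.1902       381.9021
  Σ                     74.4625       538.8133
P = 74.4625; Macaulay duration = 538.8133 / 74.4625 = 7.23603 years.
Modified duration = D_Mac / (1 + y) = 7.23603 / 1.108 = 6.53072 years.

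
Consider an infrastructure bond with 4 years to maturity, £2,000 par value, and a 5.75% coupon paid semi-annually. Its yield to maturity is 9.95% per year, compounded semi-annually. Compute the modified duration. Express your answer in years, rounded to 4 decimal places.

Periodic yield y = 0.04975. First find Macaulay duration:
  t   CF        PV=CF/(1+0.04975)^t    t·PV
  1        57.50        54.7749        54.7749
  2        57.50        52.1790       104.3581
  3        57.50        49.7062       149.1185
  4        57.50        47.3505       189.4019
  5        57.50        45.1064       225.5321
  6        57.50        42.9687       257.8124
  7        57.50        40.9323       286.5264
  8     2,057.50     1,395.2524    11,162.0192
  Σ                  1,728.2705    12,429.5435
P = 1,728.2705; Macaulay duration = 12,429.5435 / 1,728.2705 = 7.19190 half-year periods = 3.59595 years.
Modified duration = D_Mac / (1 + y) = 3.59595 / 1.04975 = 3.42553 years.

3.4255 years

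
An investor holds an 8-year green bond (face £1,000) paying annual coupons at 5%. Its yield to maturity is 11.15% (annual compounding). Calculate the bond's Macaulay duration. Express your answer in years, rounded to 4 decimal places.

6.4879 years

Periodic yield y = 0.1115. Discount each cash flow and weight by its year:
  t   CF        PV=CF/(1+0.1115)^t    t·PV
  1        50.00        44.9843        44.9843
  2        50.00        40.4717        80.9433
  3        50.00        36.4118       109.2353
  4        50.00        32.7591       131.0365
  5        50.00        29.4729       147.3644
  6        50.00        26.5163       159.0979
  7        50.00        23.8563       166.9943
  8     1,050.00       450.7270     3,605.8159
  Σ                    685.1993     4,445.4719
Price P = Σ PV = 685.1993.
Macaulay duration = Σ(t·PV) / P = 4,445.4719 / 685.1993 = 6.48785 years.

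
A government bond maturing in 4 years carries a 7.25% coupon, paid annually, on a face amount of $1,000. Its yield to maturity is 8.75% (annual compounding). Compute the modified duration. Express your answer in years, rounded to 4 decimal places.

Periodic yield y = 0.0875. First find Macaulay duration:
  t   CF        PV=CF/(1+0.0875)^t    t·PV
  1        72.50        66.6667        66.6667
  2        72.50        61.3027       122.6054
  3        72.50        56.3703       169.1108
  4     1,072.50       766.7967     3,067.1868
  Σ                    951.1363     3,425.5697
P = 951.1363; Macaulay duration = 3,425.5697 / 951.1363 = 3.60155 years.
Modified duration = D_Mac / (1 + y) = 3.60155 / 1.0875 = 3.31177 years.

3.3118 years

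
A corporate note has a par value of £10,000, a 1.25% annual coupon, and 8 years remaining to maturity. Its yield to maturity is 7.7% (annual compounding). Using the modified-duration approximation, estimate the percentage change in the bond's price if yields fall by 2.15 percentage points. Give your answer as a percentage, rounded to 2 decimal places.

Periodic yield y = 0.077. Modified duration first:
  t   CF        PV=CF/(1+0.077)^t    t·PV
  1       125.00       116.0631       116.0631
  2       125.00       107.7652       215.5304
  3       125.00       100.0606       300.1817
  4       125.00        92.9067       371.6269
  5       125.00        86.2644       431.3219
  6       125.00        80.0969       480.5815
  7       125.00        74.3704       520.5928
  8    10,125.00     5,593.3166    44,746.5331
  Σ                  6,250.8440    47,182.4314
P = 6,250.8440; D_Mac = 7.54817 yrs; D_mod = 7.54817/(1+0.077) = 7.00851 yrs.
ΔP/P ≈ -D_mod · Δy = -7.00851 × (-0.0215) = +0.150683 = +15.0683%.

+15.07%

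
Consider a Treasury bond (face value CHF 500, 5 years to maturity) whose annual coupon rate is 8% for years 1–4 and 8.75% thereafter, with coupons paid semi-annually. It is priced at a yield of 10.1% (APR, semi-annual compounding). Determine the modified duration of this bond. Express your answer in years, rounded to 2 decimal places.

3.98 years

Periodic yield y = 0.0505. First find Macaulay duration:
  t   CF        PV=CF/(1+0.0505)^t    t·PV
  1       20.000        19.0386        19.0386
  2       20.000        18.1233        36.2467
  3       20.000        17.2521        51.7563
  4       20.000        16.4227        65.6910
  5       20.000        15.6333        78.1663
  6       20.000        14.8817        89.2904
  7       20.000        14.1663        99.1644
  8       20.000        13.4853       107.8826
  9       21.875        14.0405       126.3648
  10     521.875       318.8643     3,188.6432
  Σ                    461.9082     3,862.2442
P = 461.9082; Macaulay duration = 3,862.2442 / 461.9082 = 8.36150 half-year periods = 4.18075 years.
Modified duration = D_Mac / (1 + y) = 4.18075 / 1.0505 = 3.97977 years.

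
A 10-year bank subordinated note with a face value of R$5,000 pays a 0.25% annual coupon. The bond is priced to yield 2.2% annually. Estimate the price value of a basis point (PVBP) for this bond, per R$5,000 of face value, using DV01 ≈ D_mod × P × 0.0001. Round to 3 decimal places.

Periodic yield y = 0.022.
  t   CF        PV=CF/(1+0.022)^t    t·PV
  1        12.50        12.2309        12.2309
  2        12.50        11.9676        23.9353
  3        12.50        11.7100        35.1300
  4        12.50        11.4579        45.8317
  5        12.50        11.2113        56.0564
  6        12.50        10.9699        65.8197
  7        12.50        10.7338        75.1366
  8        12.50        10.5027        84.0220
  9        12.50        10.2767        92.4899
  10    5,012.50     4,032.2312    40,322.3122
  Σ                  4,133.2922    40,812.9648
P = 4,133.2922; D_Mac = 9.87420 yrs; D_mod = 9.66165 yrs.
DV01 ≈ 9.66165 × 4,133.2922 × 0.0001 = 3.993441.

R$3.993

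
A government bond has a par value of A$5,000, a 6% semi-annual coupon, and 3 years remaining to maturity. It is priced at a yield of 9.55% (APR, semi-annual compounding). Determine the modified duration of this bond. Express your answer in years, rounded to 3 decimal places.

2.651 years

Periodic yield y = 0.04775. First find Macaulay duration:
  t   CF        PV=CF/(1+0.04775)^t    t·PV
  1       150.00       143.1639       143.1639
  2       150.00       136.6394       273.2788
  3       150.00       130.4122       391.2366
  4       150.00       124.4688       497.8753
  5       150.00       118.7963       593.9815
  6     5,150.00     3,892.7921    23,356.7527
  Σ                  4,546.2728    25,256.2888
P = 4,546.2728; Macaulay duration = 25,256.2888 / 4,546.2728 = 5.55538 half-year periods = 2.77769 years.
Modified duration = D_Mac / (1 + y) = 2.77769 / 1.04775 = 2.65110 years.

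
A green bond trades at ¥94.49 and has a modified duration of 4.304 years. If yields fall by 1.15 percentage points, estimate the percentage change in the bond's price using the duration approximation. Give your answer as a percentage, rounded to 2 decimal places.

+4.95%

Duration approximation: ΔP/P ≈ -D_mod · Δy = -4.304 × (-0.0115) = +0.049496.
As a percentage: +4.9496%.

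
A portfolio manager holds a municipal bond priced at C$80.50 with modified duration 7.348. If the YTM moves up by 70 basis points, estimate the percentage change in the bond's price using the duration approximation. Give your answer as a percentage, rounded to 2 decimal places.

-5.14%

Duration approximation: ΔP/P ≈ -D_mod · Δy = -7.348 × (+0.007) = -0.051436.
As a percentage: -5.1436%.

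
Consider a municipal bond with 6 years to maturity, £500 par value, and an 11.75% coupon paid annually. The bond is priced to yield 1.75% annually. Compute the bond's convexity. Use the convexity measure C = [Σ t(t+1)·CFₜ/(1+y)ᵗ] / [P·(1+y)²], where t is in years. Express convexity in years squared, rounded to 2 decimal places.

With y = 0.0175:
  t   CF        PV=CF/(1+0.0175)^t    t·PV        t(t+1)·PV
  1        58.75        57.7396        57.7396         115.4791
  2        58.75        56.7465       113.4930         340.4790
  3        58.75        55.7705       167.3115         669.2461
  4        58.75        54.8113       219.2452       1,096.2262
  5        58.75        53.8686       269.3431       1,616.0583
  6       558.75       503.5134     3,021.0804      21,147.5626
  Σ                    782.4499     3,848.2128      24,985.0514
P = 782.4499.
Convexity = Σ t(t+1)·PV / [P·(1+y)²] = 24,985.0514 / (782.4499 × 1.035306) = 30.84288.

30.84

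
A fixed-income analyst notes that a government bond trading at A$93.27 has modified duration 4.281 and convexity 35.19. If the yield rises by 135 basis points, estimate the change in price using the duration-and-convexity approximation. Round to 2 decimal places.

Duration effect: -D_mod·Δy = -4.281 × (+0.0135) = -0.0577935
Convexity effect: ½·C·(Δy)² = 0.5 × 35.19 × (0.0135)² = +0.00320668875
ΔP/P ≈ -0.0577935 + 0.00320668875 = -0.05458681125
ΔP ≈ 93.27 × (-0.05458681125) = -5.0913118852875.

-A$5.09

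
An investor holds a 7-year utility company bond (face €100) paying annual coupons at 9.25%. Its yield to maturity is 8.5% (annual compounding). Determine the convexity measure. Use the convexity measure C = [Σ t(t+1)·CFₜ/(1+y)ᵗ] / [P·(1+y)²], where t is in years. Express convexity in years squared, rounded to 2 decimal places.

34.06

With y = 0.085:
  t   CF        PV=CF/(1+0.085)^t    t·PV        t(t+1)·PV
  1         9.25         8.5253         8.5253          17.0507
  2         9.25         7.8575        15.7149          47.1448
  3         9.25         7.2419        21.7257          86.9028
  4         9.25         6.6746        26.6982         133.4912
  5         9.25         6.1517        30.7584         184.5501
  6         9.25         5.6697        34.0185         238.1292
  7       109.25        61.7182       432.0274       3,456.2194
  Σ                    103.8389       569.4684       4,163.4882
P = 103.8389.
Convexity = Σ t(t+1)·PV / [P·(1+y)²] = 4,163.4882 / (103.8389 × 1.177225) = 34.05947.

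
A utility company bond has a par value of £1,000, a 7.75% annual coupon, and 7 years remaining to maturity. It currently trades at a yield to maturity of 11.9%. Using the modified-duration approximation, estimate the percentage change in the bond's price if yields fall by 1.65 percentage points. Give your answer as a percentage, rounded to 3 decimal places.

+8.097%

Periodic yield y = 0.119. Modified duration first:
  t   CF        PV=CF/(1+0.119)^t    t·PV
  1        77.50        69.2583        69.2583
  2        77.50        61.8930       123.7860
  3        77.50        55.3110       165.9330
  4        77.50        49.4289       197.7158
  5        77.50        44.1724       220.8621
  6        77.50        39.4749       236.8495
  7     1,077.50       490.4635     3,433.2443
  Σ                    810.0020     4,447.6490
P = 810.0020; D_Mac = 5.49091 yrs; D_mod = 5.49091/(1+0.119) = 4.90698 yrs.
ΔP/P ≈ -D_mod · Δy = -4.90698 × (-0.0165) = +0.080965 = +8.0965%.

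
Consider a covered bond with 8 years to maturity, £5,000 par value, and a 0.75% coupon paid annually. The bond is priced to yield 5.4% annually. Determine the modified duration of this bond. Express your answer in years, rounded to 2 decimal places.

7.35 years

Periodic yield y = 0.054. First find Macaulay duration:
  t   CF        PV=CF/(1+0.054)^t    t·PV
  1        37.50        35.5787        35.5787
  2        37.50        33.7559        67.5119
  3        37.50        32.0265        96.0795
  4        37.50        30.3857       121.5427
  5        37.50        28.8289       144.1445
  6        37.50        27.3519       164.1114
  7        37.50        25.9506       181.6540
  8     5,037.50     3,307.4263    26,459.4102
  Σ                  3,521.3045    27,270.0330
P = 3,521.3045; Macaulay duration = 27,270.0330 / 3,521.3045 = 7.74430 years.
Modified duration = D_Mac / (1 + y) = 7.74430 / 1.054 = 7.34753 years.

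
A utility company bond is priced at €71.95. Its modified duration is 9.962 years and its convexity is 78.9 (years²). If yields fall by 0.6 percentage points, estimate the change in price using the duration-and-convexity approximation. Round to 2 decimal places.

Duration effect: -D_mod·Δy = -9.962 × (-0.006) = +0.059772
Convexity effect: ½·C·(Δy)² = 0.5 × 78.9 × (-0.006)² = +0.0014202
ΔP/P ≈ +0.059772 + 0.0014202 = +0.0611922
ΔP ≈ 71.95 × (+0.0611922) = +4.40277879.

+€4.40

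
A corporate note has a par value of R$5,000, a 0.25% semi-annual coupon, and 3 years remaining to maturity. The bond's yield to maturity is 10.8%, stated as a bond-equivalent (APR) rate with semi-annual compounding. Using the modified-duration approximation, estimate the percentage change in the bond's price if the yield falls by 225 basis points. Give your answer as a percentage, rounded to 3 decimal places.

+6.380%

Periodic yield y = 0.054. Modified duration first:
  t   CF        PV=CF/(1+0.054)^t    t·PV
  1         6.25         5.9298         5.9298
  2         6.25         5.6260        11.2520
  3         6.25         5.3377        16.0132
  4         6.25         5.0643        20.2571
  5         6.25         4.8048        24.0241
  6     5,006.25     3,651.4795    21,908.8771
  Σ                  3,678.2421    21,986.3533
P = 3,678.2421; D_Mac = 5.97741 half-year periods = 2.98870 yrs; D_mod = 2.98870/(1+0.054) = 2.83558 yrs.
ΔP/P ≈ -D_mod · Δy = -2.83558 × (-0.0225) = +0.063801 = +6.3801%.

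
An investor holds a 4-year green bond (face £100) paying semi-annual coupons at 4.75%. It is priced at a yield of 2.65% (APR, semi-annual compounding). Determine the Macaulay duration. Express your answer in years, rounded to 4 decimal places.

Periodic yield y = 0.01325. Discount each cash flow and weight by its period:
  t   CF        PV=CF/(1+0.01325)^t    t·PV
  1        2.375         2.3439         2.3439
  2        2.375         2.3133         4.6266
  3        2.375         2.2830         6.8491
  4        2.375         2.2532         9.0127
  5        2.375         2.2237        11.1186
  6        2.375         2.1946        13.1679
  7        2.375         2.1659        15.1616
  8      102.375        92.1427       737.1417
  Σ                    107.9205       799.4222
Price P = Σ PV = 107.9205.
Macaulay duration = Σ(t·PV) / P = 799.4222 / 107.9205 = 7.40751 half-year periods.
In years: 7.40751 / 2 = 3.70376 years.

3.7038 years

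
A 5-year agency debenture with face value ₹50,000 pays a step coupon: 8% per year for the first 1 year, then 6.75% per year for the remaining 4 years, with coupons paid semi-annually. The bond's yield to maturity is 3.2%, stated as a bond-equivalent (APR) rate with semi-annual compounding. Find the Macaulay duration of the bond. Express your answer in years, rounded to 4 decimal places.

4.3457 years

Periodic yield y = 0.016. Discount each cash flow and weight by its period:
  t   CF        PV=CF/(1+0.016)^t    t·PV
  1     2,000.00     1,968.5039     1,968.5039
  2     2,000.00     1,937.5039     3,875.0078
  3     1,687.50     1,609.0245     4,827.0735
  4     1,687.50     1,583.6855     6,334.7421
  5     1,687.50     1,558.7456     7,793.7280
  6     1,687.50     1,534.1984     9,205.1906
  7     1,687.50     1,510.0378    10,570.2648
  8     1,687.50     1,486.2577    11,890.0616
  9     1,687.50     1,462.8521    13,165.6686
  10   51,687.50    44,101.0010   441,010.0103
  Σ                 58,751.8105   510,640.2512
Price P = Σ PV = 58,751.8105.
Macaulay duration = Σ(t·PV) / P = 510,640.2512 / 58,751.8105 = 8.69148 half-year periods.
In years: 8.69148 / 2 = 4.34574 years.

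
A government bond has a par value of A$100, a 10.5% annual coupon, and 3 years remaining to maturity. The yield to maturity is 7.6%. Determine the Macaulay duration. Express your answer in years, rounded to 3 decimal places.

2.734 years

Periodic yield y = 0.076. Discount each cash flow and weight by its year:
  t   CF        PV=CF/(1+0.076)^t    t·PV
  1        10.50         9.7584         9.7584
  2        10.50         9.0691        18.1382
  3       110.50        88.7004       266.1011
  Σ                    107.5279       293.9977
Price P = Σ PV = 107.5279.
Macaulay duration = Σ(t·PV) / P = 293.9977 / 107.5279 = 2.73415 years.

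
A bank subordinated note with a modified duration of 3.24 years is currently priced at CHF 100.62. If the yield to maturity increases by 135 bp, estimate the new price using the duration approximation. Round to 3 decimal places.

CHF 96.219

Duration approximation: ΔP/P ≈ -D_mod · Δy = -3.24 × (+0.0135) = -0.043740.
New price ≈ 100.62 × (1 - 0.043740) = 96.2188812.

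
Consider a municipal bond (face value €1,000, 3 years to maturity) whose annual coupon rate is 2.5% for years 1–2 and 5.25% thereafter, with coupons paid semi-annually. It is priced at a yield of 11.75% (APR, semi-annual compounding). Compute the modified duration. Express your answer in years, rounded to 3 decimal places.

2.729 years

Periodic yield y = 0.05875. First find Macaulay duration:
  t   CF        PV=CF/(1+0.05875)^t    t·PV
  1        12.50        11.8064        11.8064
  2        12.50        11.1512        22.3025
  3        12.50        10.5325        31.5974
  4        12.50         9.9480        39.7920
  5        26.25        19.7316        98.6580
  6     1,026.25       728.6058     4,371.6349
  Σ                    791.7755     4,575.7911
P = 791.7755; Macaulay duration = 4,575.7911 / 791.7755 = 5.77915 half-year periods = 2.88958 years.
Modified duration = D_Mac / (1 + y) = 2.88958 / 1.05875 = 2.72923 years.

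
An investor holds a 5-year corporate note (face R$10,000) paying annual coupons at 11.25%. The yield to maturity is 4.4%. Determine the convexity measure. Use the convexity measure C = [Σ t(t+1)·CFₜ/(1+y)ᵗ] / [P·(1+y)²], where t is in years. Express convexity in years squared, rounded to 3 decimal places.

21.729

With y = 0.044:
  t   CF        PV=CF/(1+0.044)^t    t·PV        t(t+1)·PV
  1     1,125.00     1,077.5862     1,077.5862       2,155.1724
  2     1,125.00     1,032.1707     2,064.3414       6,193.0242
  3     1,125.00       988.6692     2,966.0077      11,864.0310
  4     1,125.00       947.0012     3,788.0048      18,940.0239
  5    11,125.00     8,970.1050    44,850.5250     269,103.1497
  Σ                 13,015.5323    54,746.4651     308,255.4013
P = 13,015.5323.
Convexity = Σ t(t+1)·PV / [P·(1+y)²] = 308,255.4013 / (13,015.5323 × 1.089936) = 21.72940.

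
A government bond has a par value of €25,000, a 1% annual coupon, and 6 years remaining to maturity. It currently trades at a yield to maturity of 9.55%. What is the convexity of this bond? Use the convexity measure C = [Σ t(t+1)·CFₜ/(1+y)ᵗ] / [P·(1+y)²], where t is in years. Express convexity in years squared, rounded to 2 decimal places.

33.49

With y = 0.0955:
  t   CF        PV=CF/(1+0.0955)^t    t·PV        t(t+1)·PV
  1       250.00       228.2063       228.2063         456.4126
  2       250.00       208.3125       416.6249       1,249.8748
  3       250.00       190.1529       570.4586       2,281.8343
  4       250.00       173.5763       694.3053       3,471.5264
  5       250.00       158.4448       792.2242       4,753.3452
  6    25,250.00    14,607.8766    87,647.2595     613,530.8166
  Σ                 15,566.5694    90,349.0788     625,743.8099
P = 15,566.5694.
Convexity = Σ t(t+1)·PV / [P·(1+y)²] = 625,743.8099 / (15,566.5694 × 1.200120) = 33.49492.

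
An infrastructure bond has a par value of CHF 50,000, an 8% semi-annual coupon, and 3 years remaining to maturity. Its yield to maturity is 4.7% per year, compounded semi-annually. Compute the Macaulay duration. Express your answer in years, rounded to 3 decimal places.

2.740 years

Periodic yield y = 0.0235. Discount each cash flow and weight by its period:
  t   CF        PV=CF/(1+0.0235)^t    t·PV
  1     2,000.00     1,954.0791     1,954.0791
  2     2,000.00     1,909.2126     3,818.4253
  3     2,000.00     1,865.3763     5,596.1289
  4     2,000.00     1,822.5465     7,290.1858
  5     2,000.00     1,780.7000     8,903.5000
  6    52,000.00    45,235.1736   271,411.0418
  Σ                 54,567.0882   298,973.3610
Price P = Σ PV = 54,567.0882.
Macaulay duration = Σ(t·PV) / P = 298,973.3610 / 54,567.0882 = 5.47901 half-year periods.
In years: 5.47901 / 2 = 2.73950 years.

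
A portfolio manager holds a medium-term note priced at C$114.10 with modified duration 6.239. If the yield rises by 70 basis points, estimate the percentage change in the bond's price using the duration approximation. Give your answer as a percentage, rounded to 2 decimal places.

Duration approximation: ΔP/P ≈ -D_mod · Δy = -6.239 × (+0.007) = -0.043673.
As a percentage: -4.3673%.

-4.37%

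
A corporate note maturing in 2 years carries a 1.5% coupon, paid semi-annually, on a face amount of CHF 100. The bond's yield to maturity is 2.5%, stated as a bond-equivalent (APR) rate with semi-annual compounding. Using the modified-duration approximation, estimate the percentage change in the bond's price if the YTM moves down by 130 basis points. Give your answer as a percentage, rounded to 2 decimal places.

+2.54%

Periodic yield y = 0.0125. Modified duration first:
  t   CF        PV=CF/(1+0.0125)^t    t·PV
  1         0.75         0.7407         0.7407
  2         0.75         0.7316         1.4632
  3         0.75         0.7226         2.1677
  4       100.75        95.8661       383.4643
  Σ                     98.0610       387.8359
P = 98.0610; D_Mac = 3.95505 half-year periods = 1.97752 yrs; D_mod = 1.97752/(1+0.0125) = 1.95311 yrs.
ΔP/P ≈ -D_mod · Δy = -1.95311 × (-0.013) = +0.025390 = +2.5390%.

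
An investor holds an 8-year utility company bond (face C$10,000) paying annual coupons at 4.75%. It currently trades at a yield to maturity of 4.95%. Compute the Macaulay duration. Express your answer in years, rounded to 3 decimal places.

6.830 years

Periodic yield y = 0.0495. Discount each cash flow and weight by its year:
  t   CF        PV=CF/(1+0.0495)^t    t·PV
  1       475.00       452.5965       452.5965
  2       475.00       431.2496       862.4992
  3       475.00       410.9096     1,232.7288
  4       475.00       391.5289     1,566.1156
  5       475.00       373.0623     1,865.3116
  6       475.00       355.4667     2,132.8003
  7       475.00       338.7010     2,370.9072
  8    10,475.00     7,116.9594    56,935.6752
  Σ                  9,870.4741    67,418.6345
Price P = Σ PV = 9,870.4741.
Macaulay duration = Σ(t·PV) / P = 67,418.6345 / 9,870.4741 = 6.83033 years.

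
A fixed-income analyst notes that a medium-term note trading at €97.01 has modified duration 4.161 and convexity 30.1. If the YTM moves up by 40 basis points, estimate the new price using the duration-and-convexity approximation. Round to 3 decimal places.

Duration effect: -D_mod·Δy = -4.161 × (+0.004) = -0.016644
Convexity effect: ½·C·(Δy)² = 0.5 × 30.1 × (0.004)² = +0.0002408
ΔP/P ≈ -0.016644 + 0.0002408 = -0.0164032
New price ≈ 97.01 × (1 - 0.0164032) = 95.418725568.

€95.419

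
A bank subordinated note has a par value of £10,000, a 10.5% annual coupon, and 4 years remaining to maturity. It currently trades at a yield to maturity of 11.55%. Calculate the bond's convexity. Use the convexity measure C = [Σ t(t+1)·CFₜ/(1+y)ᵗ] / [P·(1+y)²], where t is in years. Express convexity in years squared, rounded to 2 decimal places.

With y = 0.1155:
  t   CF        PV=CF/(1+0.1155)^t    t·PV        t(t+1)·PV
  1     1,050.00       941.2819       941.2819       1,882.5639
  2     1,050.00       843.8207     1,687.6413       5,062.9239
  3     1,050.00       756.4506     2,269.3518       9,077.4073
  4    11,050.00     7,136.4788    28,545.9152     142,729.5759
  Σ                  9,678.0320    33,444.1902     158,752.4709
P = 9,678.0320.
Convexity = Σ t(t+1)·PV / [P·(1+y)²] = 158,752.4709 / (9,678.0320 × 1.244340) = 13.18239.

13.18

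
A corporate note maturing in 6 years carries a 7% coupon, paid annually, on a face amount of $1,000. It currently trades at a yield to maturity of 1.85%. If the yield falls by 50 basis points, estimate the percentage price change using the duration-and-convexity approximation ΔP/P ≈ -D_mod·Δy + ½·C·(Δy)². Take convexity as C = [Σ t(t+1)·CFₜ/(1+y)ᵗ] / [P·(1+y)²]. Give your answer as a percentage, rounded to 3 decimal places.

With y = 0.0185:
  t   CF        PV=CF/(1+0.0185)^t    t·PV        t(t+1)·PV
  1        70.00        68.7285        68.7285         137.4570
  2        70.00        67.4801       134.9603         404.8808
  3        70.00        66.2544       198.7633         795.0532
  4        70.00        65.0510       260.2040       1,301.0198
  5        70.00        63.8694       319.3470       1,916.0822
  6     1,070.00       958.5562     5,751.3372      40,259.3601
  Σ                  1,289.9397     6,733.3402      44,813.8532
P = 1,289.9397; D_Mac = 5.21989 yrs; D_mod = 5.12507 yrs; C = 33.49044.
Duration effect: -5.12507 × (-0.005) = +0.025625
Convexity effect: 0.5 × 33.49044 × (-0.005)² = +0.0004186
ΔP/P ≈ +0.025625 + 0.0004186 = +0.026044 = +2.6044%.

+2.604%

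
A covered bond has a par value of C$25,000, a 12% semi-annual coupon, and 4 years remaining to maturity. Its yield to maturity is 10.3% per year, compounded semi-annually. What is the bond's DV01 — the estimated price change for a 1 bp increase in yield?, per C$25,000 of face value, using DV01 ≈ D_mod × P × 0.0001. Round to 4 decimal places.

C$8.3053

Periodic yield y = 0.0515.
  t   CF        PV=CF/(1+0.0515)^t    t·PV
  1     1,500.00     1,426.5335     1,426.5335
  2     1,500.00     1,356.6653     2,713.3305
  3     1,500.00     1,290.2190     3,870.6570
  4     1,500.00     1,227.0271     4,908.1084
  5     1,500.00     1,166.9302     5,834.6509
  6     1,500.00     1,109.7767     6,658.6601
  7     1,500.00     1,055.4224     7,387.9570
  8    26,500.00    17,732.5690   141,860.5518
  Σ                 26,365.1431   174,660.4492
P = 26,365.1431; D_Mac = 6.62467 half-year periods = 3.31234 yrs; D_mod = 3.15011 yrs.
DV01 ≈ 3.15011 × 26,365.1431 × 0.0001 = 8.305300.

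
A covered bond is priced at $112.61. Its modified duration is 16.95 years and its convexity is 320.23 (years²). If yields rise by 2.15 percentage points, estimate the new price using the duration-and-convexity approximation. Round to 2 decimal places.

Duration effect: -D_mod·Δy = -16.95 × (+0.0215) = -0.364425
Convexity effect: ½·C·(Δy)² = 0.5 × 320.23 × (0.0215)² = +0.07401315875
ΔP/P ≈ -0.364425 + 0.07401315875 = -0.29041184125
New price ≈ 112.61 × (1 - 0.29041184125) = 79.9067225568375.

$79.91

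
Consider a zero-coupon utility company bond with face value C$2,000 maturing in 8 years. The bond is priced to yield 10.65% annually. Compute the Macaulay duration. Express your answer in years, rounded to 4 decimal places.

A zero-coupon bond has a single cash flow at maturity, so its Macaulay duration equals its maturity: 8 years.

8.0000 years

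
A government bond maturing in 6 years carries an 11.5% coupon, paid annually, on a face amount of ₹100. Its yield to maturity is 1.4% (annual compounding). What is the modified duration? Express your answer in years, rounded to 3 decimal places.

4.873 years

Periodic yield y = 0.014. First find Macaulay duration:
  t   CF        PV=CF/(1+0.014)^t    t·PV
  1        11.50        11.3412        11.3412
  2        11.50        11.1846        22.3693
  3        11.50        11.0302        33.0906
  4        11.50        10.8779        43.5117
  5        11.50        10.7277        53.6387
  6       111.50       102.5763       615.4580
  Σ                    157.7381       779.4095
P = 157.7381; Macaulay duration = 779.4095 / 157.7381 = 4.94116 years.
Modified duration = D_Mac / (1 + y) = 4.94116 / 1.014 = 4.87294 years.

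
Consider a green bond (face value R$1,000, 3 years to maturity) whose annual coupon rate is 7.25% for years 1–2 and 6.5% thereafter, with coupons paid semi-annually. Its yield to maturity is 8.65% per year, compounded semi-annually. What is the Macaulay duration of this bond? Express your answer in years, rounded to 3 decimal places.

2.744 years

Periodic yield y = 0.04325. Discount each cash flow and weight by its period:
  t   CF        PV=CF/(1+0.04325)^t    t·PV
  1        36.25        34.7472        34.7472
  2        36.25        33.3067        66.6133
  3        36.25        31.9259        95.7776
  4        36.25        30.6023       122.4093
  5        32.50        26.2991       131.4957
  6     1,032.50       800.8657     4,805.1943
  Σ                    957.7469     5,256.2374
Price P = Σ PV = 957.7469.
Macaulay duration = Σ(t·PV) / P = 5,256.2374 / 957.7469 = 5.48813 half-year periods.
In years: 5.48813 / 2 = 2.74406 years.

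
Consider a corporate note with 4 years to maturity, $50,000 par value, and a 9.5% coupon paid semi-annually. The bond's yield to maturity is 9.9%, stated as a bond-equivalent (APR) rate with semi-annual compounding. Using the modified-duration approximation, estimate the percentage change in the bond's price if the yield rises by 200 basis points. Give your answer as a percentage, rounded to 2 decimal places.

Periodic yield y = 0.0495. Modified duration first:
  t   CF        PV=CF/(1+0.0495)^t    t·PV
  1     2,375.00     2,262.9824     2,262.9824
  2     2,375.00     2,156.2481     4,312.4962
  3     2,375.00     2,054.5480     6,163.6439
  4     2,375.00     1,957.6446     7,830.5782
  5     2,375.00     1,865.3116     9,326.5582
  6     2,375.00     1,777.3336    10,664.0017
  7     2,375.00     1,693.5051    11,854.5358
  8    52,375.00    35,584.7970   284,678.3760
  Σ                 49,352.3704   337,093.1724
P = 49,352.3704; D_Mac = 6.83033 half-year periods = 3.41517 yrs; D_mod = 3.41517/(1+0.0495) = 3.25409 yrs.
ΔP/P ≈ -D_mod · Δy = -3.25409 × (+0.02) = -0.065082 = -6.5082%.

-6.51%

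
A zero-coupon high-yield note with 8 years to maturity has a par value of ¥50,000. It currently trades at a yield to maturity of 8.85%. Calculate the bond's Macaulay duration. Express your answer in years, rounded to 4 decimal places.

A zero-coupon bond has a single cash flow at maturity, so its Macaulay duration equals its maturity: 8 years.

8.0000 years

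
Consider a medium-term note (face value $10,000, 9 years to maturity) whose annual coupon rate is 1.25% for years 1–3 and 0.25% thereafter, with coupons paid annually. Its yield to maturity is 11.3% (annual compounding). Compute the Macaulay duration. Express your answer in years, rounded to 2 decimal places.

8.44 years

Periodic yield y = 0.113. Discount each cash flow and weight by its year:
  t   CF        PV=CF/(1+0.113)^t    t·PV
  1       125.00       112.3091       112.3091
  2       125.00       100.9066       201.8133
  3       125.00        90.6618       271.9855
  4        25.00        16.2914        65.1657
  5        25.00        14.6374        73.1870
  6        25.00        13.1513        78.9079
  7        25.00        11.8161        82.7126
  8        25.00        10.6164        84.9315
  9    10,025.00     3,824.9688    34,424.7196
  Σ                  4,195.3591    35,395.7322
Price P = Σ PV = 4,195.3591.
Macaulay duration = Σ(t·PV) / P = 35,395.7322 / 4,195.3591 = 8.43688 years.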